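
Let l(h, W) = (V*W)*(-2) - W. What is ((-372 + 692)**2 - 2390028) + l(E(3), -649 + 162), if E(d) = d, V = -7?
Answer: -2293959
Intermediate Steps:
l(h, W) = 13*W (l(h, W) = -7*W*(-2) - W = 14*W - W = 13*W)
((-372 + 692)**2 - 2390028) + l(E(3), -649 + 162) = ((-372 + 692)**2 - 2390028) + 13*(-649 + 162) = (320**2 - 2390028) + 13*(-487) = (102400 - 2390028) - 6331 = -2287628 - 6331 = -2293959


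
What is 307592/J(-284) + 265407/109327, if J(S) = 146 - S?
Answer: 16871117797/23505305 ≈ 717.76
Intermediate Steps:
307592/J(-284) + 265407/109327 = 307592/(146 - 1*(-284)) + 265407/109327 = 307592/(146 + 284) + 265407*(1/109327) = 307592/430 + 265407/109327 = 307592*(1/430) + 265407/109327 = 153796/215 + 265407/109327 = 16871117797/23505305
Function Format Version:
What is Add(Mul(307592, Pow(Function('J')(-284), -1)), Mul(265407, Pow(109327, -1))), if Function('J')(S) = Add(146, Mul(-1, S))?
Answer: Rational(16871117797, 23505305) ≈ 717.76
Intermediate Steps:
Add(Mul(307592, Pow(Function('J')(-284), -1)), Mul(265407, Pow(109327, -1))) = Add(Mul(307592, Pow(Add(146, Mul(-1, -284)), -1)), Mul(265407, Pow(109327, -1))) = Add(Mul(307592, Pow(Add(146, 284), -1)), Mul(265407, Rational(1, 109327))) = Add(Mul(307592, Pow(430, -1)), Rational(265407, 109327)) = Add(Mul(307592, Rational(1, 430)), Rational(265407, 109327)) = Add(Rational(153796, 215), Rational(265407, 109327)) = Rational(16871117797, 23505305)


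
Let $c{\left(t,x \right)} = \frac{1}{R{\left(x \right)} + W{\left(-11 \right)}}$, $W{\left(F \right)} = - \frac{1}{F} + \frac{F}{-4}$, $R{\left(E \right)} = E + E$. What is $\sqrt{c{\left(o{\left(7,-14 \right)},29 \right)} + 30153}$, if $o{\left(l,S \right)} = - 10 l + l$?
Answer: $\frac{5 \sqrt{8643457445}}{2677} \approx 173.65$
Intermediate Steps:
$R{\left(E \right)} = 2 E$
$W{\left(F \right)} = - \frac{1}{F} - \frac{F}{4}$ ($W{\left(F \right)} = - \frac{1}{F} + F \left(- \frac{1}{4}\right) = - \frac{1}{F} - \frac{F}{4}$)
$o{\left(l,S \right)} = - 9 l$
$c{\left(t,x \right)} = \frac{1}{\frac{125}{44} + 2 x}$ ($c{\left(t,x \right)} = \frac{1}{2 x - - \frac{125}{44}} = \frac{1}{2 x + \left(\left(-1\right) \left(- \frac{1}{11}\right) + \frac{11}{4}\right)} = \frac{1}{2 x + \left(\frac{1}{11} + \frac{11}{4}\right)} = \frac{1}{2 x + \frac{125}{44}} = \frac{1}{\frac{125}{44} + 2 x}$)
$\sqrt{c{\left(o{\left(7,-14 \right)},29 \right)} + 30153} = \sqrt{\frac{44}{125 + 88 \cdot 29} + 30153} = \sqrt{\frac{44}{125 + 2552} + 30153} = \sqrt{\frac{44}{2677} + 30153} = \sqrt{\frac{80719625}{2677}} = \frac{5 \sqrt{8643457445}}{2677}$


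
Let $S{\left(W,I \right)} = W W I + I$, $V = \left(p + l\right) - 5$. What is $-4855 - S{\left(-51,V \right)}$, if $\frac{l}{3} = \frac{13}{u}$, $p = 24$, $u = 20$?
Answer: $- \frac{593669}{10} \approx -59367.0$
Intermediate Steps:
$l = \frac{39}{20}$ ($l = 3 \cdot \frac{13}{20} = \frac{39}{20} \approx 1.95$)
$V = \frac{419}{20}$ ($V = \left(24 + \frac{39}{20}\right) - 5 = \frac{519}{20} - 5 = \frac{419}{20} \approx 20.95$)
$S{\left(W,I \right)} = I + I W^{2}$ ($S{\left(W,I \right)} = W^{2} I + I = I W^{2} + I = I + I W^{2}$)
$-4855 - S{\left(-51,V \right)} = -4855 - \frac{419 \left(1 + \left(-51\right)^{2}\right)}{20} = -4855 - \frac{419 \left(1 + 2601\right)}{20} = -4855 - \frac{419}{20} \cdot 2602 = -4855 - \frac{545119}{10} = - \frac{593669}{10}$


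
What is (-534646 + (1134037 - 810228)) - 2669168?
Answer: -2880005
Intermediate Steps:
(-534646 + (1134037 - 810228)) - 2669168 = (-534646 + 323809) - 2669168 = -210837 - 2669168 = -2880005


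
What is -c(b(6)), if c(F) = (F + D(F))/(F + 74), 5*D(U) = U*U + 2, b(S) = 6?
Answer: -17/100 ≈ -0.17000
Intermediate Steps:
D(U) = ⅖ + U²/5 (D(U) = (U*U + 2)/5 = (U² + 2)/5 = (2 + U²)/5 = ⅖ + U²/5)
c(F) = (⅖ + F + F²/5)/(74 + F) (c(F) = (F + (⅖ + F²/5))/(F + 74) = (⅖ + F + F²/5)/(74 + F))
-c(b(6)) = -(2 + 6² + 5*6)/(5*(74 + 6)) = -(2 + 36 + 30)/(5*80) = -68/(5*80) = -1*17/100 = -17/100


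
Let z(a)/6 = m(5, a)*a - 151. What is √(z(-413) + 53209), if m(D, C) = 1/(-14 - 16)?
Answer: 2*√327410/5 ≈ 228.88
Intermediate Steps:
m(D, C) = -1/30 (m(D, C) = 1/(-30) = -1/30)
z(a) = -906 - a/5 (z(a) = 6*(-a/30 - 151) = 6*(-151 - a/30) = -906 - a/5)
√(z(-413) + 53209) = √((-906 - ⅕*(-413)) + 53209) = √((-906 + 413/5) + 53209) = √(-4117/5 + 53209) = √(261928/5) = 2*√327410/5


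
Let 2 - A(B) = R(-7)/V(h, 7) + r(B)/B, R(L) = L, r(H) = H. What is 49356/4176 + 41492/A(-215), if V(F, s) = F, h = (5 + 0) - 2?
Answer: 7226463/580 ≈ 12459.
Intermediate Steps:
h = 3 (h = 5 - 2 = 3)
A(B) = 10/3 (A(B) = 2 - (-7/3 + B/B) = 2 - (-7*⅓ + 1) = 2 - (-7/3 + 1) = 2 - 1*(-4/3) = 2 + 4/3 = 10/3)
49356/4176 + 41492/A(-215) = 49356/4176 + 41492/(10/3) = 49356*(1/4176) + 41492*(3/10) = 1371/116 + 62238/5 = 7226463/580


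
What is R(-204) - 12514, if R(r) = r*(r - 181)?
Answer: 66026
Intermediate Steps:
R(r) = r*(-181 + r)
R(-204) - 12514 = -204*(-181 - 204) - 12514 = -204*(-385) - 12514 = 78540 - 12514 = 66026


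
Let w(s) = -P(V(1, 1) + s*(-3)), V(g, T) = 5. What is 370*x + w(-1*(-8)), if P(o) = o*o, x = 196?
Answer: 72159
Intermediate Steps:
P(o) = o²
w(s) = -(5 - 3*s)² (w(s) = -(5 + s*(-3))² = -(5 - 3*s)²)
370*x + w(-1*(-8)) = 370*196 - (-5 + 3*(-1*(-8)))² = 72520 - (-5 + 3*8)² = 72520 - (-5 + 24)² = 72520 - 1*19² = 72520 - 1*361 = 72520 - 361 = 72159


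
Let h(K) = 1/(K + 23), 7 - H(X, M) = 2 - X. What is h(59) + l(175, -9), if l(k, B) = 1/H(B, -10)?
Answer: -39/164 ≈ -0.23780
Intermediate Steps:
H(X, M) = 5 + X (H(X, M) = 7 - (2 - X) = 7 + (-2 + X) = 5 + X)
h(K) = 1/(23 + K)
l(k, B) = 1/(5 + B)
h(59) + l(175, -9) = 1/(23 + 59) + 1/(5 - 9) = 1/82 + 1/(-4) = 1/82 - ¼ = -39/164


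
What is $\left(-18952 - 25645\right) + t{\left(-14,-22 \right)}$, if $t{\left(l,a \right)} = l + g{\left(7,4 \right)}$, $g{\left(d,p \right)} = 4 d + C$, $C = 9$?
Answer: $-44574$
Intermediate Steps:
$g{\left(d,p \right)} = 9 + 4 d$ ($g{\left(d,p \right)} = 4 d + 9 = 9 + 4 d$)
$t{\left(l,a \right)} = 37 + l$ ($t{\left(l,a \right)} = l + \left(9 + 4 \cdot 7\right) = l + \left(9 + 28\right) = l + 37 = 37 + l$)
$\left(-18952 - 25645\right) + t{\left(-14,-22 \right)} = \left(-18952 - 25645\right) + \left(37 - 14\right) = -44597 + 23 = -44574$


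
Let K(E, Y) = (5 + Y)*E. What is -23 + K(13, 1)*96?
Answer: 7465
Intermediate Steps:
K(E, Y) = E*(5 + Y)
-23 + K(13, 1)*96 = -23 + (13*(5 + 1))*96 = -23 + (13*6)*96 = -23 + 78*96 = -23 + 7488 = 7465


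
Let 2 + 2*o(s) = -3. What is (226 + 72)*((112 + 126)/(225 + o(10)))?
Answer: 141848/445 ≈ 318.76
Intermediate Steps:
o(s) = -5/2 (o(s) = -1 + (½)*(-3) = -1 - 3/2 = -5/2)
(226 + 72)*((112 + 126)/(225 + o(10))) = (226 + 72)*((112 + 126)/(225 - 5/2)) = 298*(238/(445/2)) = 298*(238*(2/445)) = 298*(476/445) = 141848/445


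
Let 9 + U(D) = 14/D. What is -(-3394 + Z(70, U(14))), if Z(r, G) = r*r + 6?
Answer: -1512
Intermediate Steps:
U(D) = -9 + 14/D
Z(r, G) = 6 + r² (Z(r, G) = r² + 6 = 6 + r²)
-(-3394 + Z(70, U(14))) = -(-3394 + (6 + 70²)) = -(-3394 + (6 + 4900)) = -(-3394 + 4906) = -1*1512 = -1512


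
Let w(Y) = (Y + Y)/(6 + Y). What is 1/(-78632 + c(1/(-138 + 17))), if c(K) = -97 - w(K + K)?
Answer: -181/14249948 ≈ -1.2702e-5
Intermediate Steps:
w(Y) = 2*Y/(6 + Y) (w(Y) = (2*Y)/(6 + Y) = 2*Y/(6 + Y))
c(K) = -97 - 4*K/(6 + 2*K) (c(K) = -97 - 2*(K + K)/(6 + (K + K)) = -97 - 2*2*K/(6 + 2*K) = -97 - 4*K/(6 + 2*K))
1/(-78632 + c(1/(-138 + 17))) = 1/(-78632 + 3*(-97 - 33/(-138 + 17))/(3 + 1/(-138 + 17))) = 1/(-78632 + 3*(-97 - 33/(-121))/(3 + 1/(-121))) = 1/(-78632 + 3*(-97 - 33*(-1/121))/(3 - 1/121)) = 1/(-78632 + 3*(-97 + 3/11)/(362/121)) = 1/(-78632 + 3*(121/362)*(-1064/11)) = 1/(-78632 - 17556/181) = 1/(-14249948/181) = -181/14249948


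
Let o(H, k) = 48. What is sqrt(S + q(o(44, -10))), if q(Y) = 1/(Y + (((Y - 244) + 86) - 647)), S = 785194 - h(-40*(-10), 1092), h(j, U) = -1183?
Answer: 2*sqrt(98824194007)/709 ≈ 886.78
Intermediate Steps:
S = 786377 (S = 785194 - 1*(-1183) = 785194 + 1183 = 786377)
q(Y) = 1/(-805 + 2*Y) (q(Y) = 1/(Y + (((-244 + Y) + 86) - 647)) = 1/(Y + ((-158 + Y) - 647)) = 1/(Y + (-805 + Y)) = 1/(-805 + 2*Y))
sqrt(S + q(o(44, -10))) = sqrt(786377 + 1/(-805 + 2*48)) = sqrt(786377 + 1/(-805 + 96)) = sqrt(786377 + 1/(-709)) = sqrt(786377 - 1/709) = sqrt(557541292/709) = 2*sqrt(98824194007)/709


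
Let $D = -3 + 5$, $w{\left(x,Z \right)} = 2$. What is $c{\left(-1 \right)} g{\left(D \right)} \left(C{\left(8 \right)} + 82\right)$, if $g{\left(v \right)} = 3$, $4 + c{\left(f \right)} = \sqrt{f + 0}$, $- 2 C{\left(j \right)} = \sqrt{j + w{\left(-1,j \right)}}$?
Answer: $- \frac{3 \left(4 - i\right) \left(164 - \sqrt{10}\right)}{2} \approx -965.03 + 241.26 i$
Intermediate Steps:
$C{\left(j \right)} = - \frac{\sqrt{2 + j}}{2}$ ($C{\left(j \right)} = - \frac{\sqrt{j + 2}}{2} = - \frac{\sqrt{2 + j}}{2}$)
$c{\left(f \right)} = -4 + \sqrt{f}$ ($c{\left(f \right)} = -4 + \sqrt{f + 0} = -4 + \sqrt{f}$)
$D = 2$
$c{\left(-1 \right)} g{\left(D \right)} \left(C{\left(8 \right)} + 82\right) = \left(-4 + \sqrt{-1}\right) 3 \left(- \frac{\sqrt{2 + 8}}{2} + 82\right) = \left(-4 + i\right) 3 \left(- \frac{\sqrt{10}}{2} + 82\right) = \left(-12 + 3 i\right) \left(82 - \frac{\sqrt{10}}{2}\right)$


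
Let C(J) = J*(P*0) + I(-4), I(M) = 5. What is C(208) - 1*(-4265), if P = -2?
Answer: 4270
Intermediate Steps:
C(J) = 5 (C(J) = J*(-2*0) + 5 = J*0 + 5 = 0 + 5 = 5)
C(208) - 1*(-4265) = 5 - 1*(-4265) = 5 + 4265 = 4270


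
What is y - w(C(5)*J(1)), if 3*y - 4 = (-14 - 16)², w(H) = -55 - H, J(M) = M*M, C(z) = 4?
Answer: 1081/3 ≈ 360.33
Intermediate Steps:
J(M) = M²
y = 904/3 (y = 4/3 + (-14 - 16)²/3 = 4/3 + (⅓)*(-30)² = 4/3 + (⅓)*900 = 4/3 + 300 = 904/3 ≈ 301.33)
y - w(C(5)*J(1)) = 904/3 - (-55 - 4*1²) = 904/3 - (-55 - 4) = 904/3 - 1*(-59) = 904/3 + 59 = 1081/3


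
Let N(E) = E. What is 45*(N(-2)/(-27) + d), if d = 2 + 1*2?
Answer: 550/3 ≈ 183.33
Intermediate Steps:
d = 4 (d = 2 + 2 = 4)
45*(N(-2)/(-27) + d) = 45*(-2/(-27) + 4) = 45*(-2*(-1/27) + 4) = 45*(2/27 + 4) = 45*(110/27) = 550/3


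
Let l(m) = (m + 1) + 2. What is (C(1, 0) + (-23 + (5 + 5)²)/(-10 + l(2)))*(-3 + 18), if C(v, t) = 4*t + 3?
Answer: -186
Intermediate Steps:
l(m) = 3 + m (l(m) = (1 + m) + 2 = 3 + m)
C(v, t) = 3 + 4*t
(C(1, 0) + (-23 + (5 + 5)²)/(-10 + l(2)))*(-3 + 18) = ((3 + 4*0) + (-23 + (5 + 5)²)/(-10 + (3 + 2)))*(-3 + 18) = ((3 + 0) + (-23 + 10²)/(-10 + 5))*15 = (3 + (-23 + 100)/(-5))*15 = (3 + 77*(-⅕))*15 = (3 - 77/5)*15 = -62/5*15 = -186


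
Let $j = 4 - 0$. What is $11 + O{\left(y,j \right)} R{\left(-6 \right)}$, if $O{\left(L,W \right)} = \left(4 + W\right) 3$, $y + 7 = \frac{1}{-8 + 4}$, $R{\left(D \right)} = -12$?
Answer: $-277$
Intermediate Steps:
$j = 4$ ($j = 4 + 0 = 4$)
$y = - \frac{29}{4}$ ($y = -7 + \frac{1}{-8 + 4} = -7 + \frac{1}{-4} = -7 - \frac{1}{4} = - \frac{29}{4} \approx -7.25$)
$O{\left(L,W \right)} = 12 + 3 W$
$11 + O{\left(y,j \right)} R{\left(-6 \right)} = 11 + \left(12 + 3 \cdot 4\right) \left(-12\right) = 11 + \left(12 + 12\right) \left(-12\right) = 11 + 24 \left(-12\right) = 11 - 288 = -277$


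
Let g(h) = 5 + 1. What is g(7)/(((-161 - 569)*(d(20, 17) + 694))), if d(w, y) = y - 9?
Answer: -1/85410 ≈ -1.1708e-5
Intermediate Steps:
d(w, y) = -9 + y
g(h) = 6
g(7)/(((-161 - 569)*(d(20, 17) + 694))) = 6/((-161 - 569)*((-9 + 17) + 694)) = 6/(-730*(8 + 694)) = 6/(-730*702) = 6/(-512460) = -1/512460*6 = -1/85410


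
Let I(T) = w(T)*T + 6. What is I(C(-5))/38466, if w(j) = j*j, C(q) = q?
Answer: -119/38466 ≈ -0.0030936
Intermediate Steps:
w(j) = j**2
I(T) = 6 + T**3 (I(T) = T**2*T + 6 = T**3 + 6 = 6 + T**3)
I(C(-5))/38466 = (6 + (-5)**3)/38466 = (6 - 125)*(1/38466) = -119*1/38466 = -119/38466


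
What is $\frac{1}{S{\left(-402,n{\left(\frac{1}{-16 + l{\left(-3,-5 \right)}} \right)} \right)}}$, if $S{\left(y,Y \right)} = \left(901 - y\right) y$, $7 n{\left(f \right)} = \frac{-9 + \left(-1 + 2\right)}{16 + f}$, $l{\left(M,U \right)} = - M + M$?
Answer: $- \frac{1}{523806} \approx -1.9091 \cdot 10^{-6}$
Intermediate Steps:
$l{\left(M,U \right)} = 0$
$n{\left(f \right)} = - \frac{8}{7 \left(16 + f\right)}$ ($n{\left(f \right)} = \frac{\left(-9 + \left(-1 + 2\right)\right) \frac{1}{16 + f}}{7} = \frac{\left(-9 + 1\right) \frac{1}{16 + f}}{7} = \frac{\left(-8\right) \frac{1}{16 + f}}{7} = - \frac{8}{7 \left(16 + f\right)}$)
$S{\left(y,Y \right)} = y \left(901 - y\right)$
$\frac{1}{S{\left(-402,n{\left(\frac{1}{-16 + l{\left(-3,-5 \right)}} \right)} \right)}} = \frac{1}{\left(-402\right) \left(901 - -402\right)} = \frac{1}{\left(-402\right) \left(901 + 402\right)} = \frac{1}{\left(-402\right) 1303} = \frac{1}{-523806} = - \frac{1}{523806}$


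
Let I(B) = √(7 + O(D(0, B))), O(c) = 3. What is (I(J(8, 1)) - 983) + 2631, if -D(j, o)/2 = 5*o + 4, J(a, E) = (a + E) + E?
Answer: 1648 + √10 ≈ 1651.2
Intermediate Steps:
J(a, E) = a + 2*E (J(a, E) = (E + a) + E = a + 2*E)
D(j, o) = -8 - 10*o (D(j, o) = -2*(5*o + 4) = -2*(4 + 5*o) = -8 - 10*o)
I(B) = √10 (I(B) = √(7 + 3) = √10)
(I(J(8, 1)) - 983) + 2631 = (√10 - 983) + 2631 = (-983 + √10) + 2631 = 1648 + √10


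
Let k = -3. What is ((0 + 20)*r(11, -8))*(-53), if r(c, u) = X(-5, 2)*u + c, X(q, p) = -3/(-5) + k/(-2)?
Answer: 6148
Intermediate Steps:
X(q, p) = 21/10 (X(q, p) = -3/(-5) - 3/(-2) = -3*(-1/5) - 3*(-1/2) = 3/5 + 3/2 = 21/10)
r(c, u) = c + 21*u/10 (r(c, u) = 21*u/10 + c = c + 21*u/10)
((0 + 20)*r(11, -8))*(-53) = ((0 + 20)*(11 + (21/10)*(-8)))*(-53) = (20*(11 - 84/5))*(-53) = (20*(-29/5))*(-53) = -116*(-53) = 6148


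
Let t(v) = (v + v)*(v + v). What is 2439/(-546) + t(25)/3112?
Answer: -129691/35399 ≈ -3.6637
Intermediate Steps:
t(v) = 4*v**2 (t(v) = (2*v)*(2*v) = 4*v**2)
2439/(-546) + t(25)/3112 = 2439/(-546) + (4*25**2)/3112 = 2439*(-1/546) + (4*625)*(1/3112) = -813/182 + 2500*(1/3112) = -813/182 + 625/778 = -129691/35399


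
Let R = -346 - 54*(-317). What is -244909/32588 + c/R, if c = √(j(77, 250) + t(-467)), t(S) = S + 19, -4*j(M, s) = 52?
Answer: -244909/32588 + I*√461/16772 ≈ -7.5153 + 0.0012802*I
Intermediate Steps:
j(M, s) = -13 (j(M, s) = -¼*52 = -13)
t(S) = 19 + S
R = 16772 (R = -346 + 17118 = 16772)
c = I*√461 (c = √(-13 + (19 - 467)) = √(-13 - 448) = √(-461) = I*√461 ≈ 21.471*I)
-244909/32588 + c/R = -244909/32588 + (I*√461)/16772 = -244909*1/32588 + (I*√461)*(1/16772) = -244909/32588 + I*√461/16772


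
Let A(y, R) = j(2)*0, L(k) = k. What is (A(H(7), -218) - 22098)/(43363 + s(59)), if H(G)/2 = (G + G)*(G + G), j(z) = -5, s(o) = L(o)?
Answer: -3683/7237 ≈ -0.50891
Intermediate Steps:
s(o) = o
H(G) = 8*G² (H(G) = 2*((G + G)*(G + G)) = 2*((2*G)*(2*G)) = 2*(4*G²) = 8*G²)
A(y, R) = 0 (A(y, R) = -5*0 = 0)
(A(H(7), -218) - 22098)/(43363 + s(59)) = (0 - 22098)/(43363 + 59) = -22098/43422 = -22098*1/43422 = -3683/7237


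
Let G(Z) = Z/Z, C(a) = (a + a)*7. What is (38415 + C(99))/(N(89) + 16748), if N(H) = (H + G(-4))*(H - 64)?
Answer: 39801/18998 ≈ 2.0950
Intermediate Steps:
C(a) = 14*a (C(a) = (2*a)*7 = 14*a)
G(Z) = 1
N(H) = (1 + H)*(-64 + H) (N(H) = (H + 1)*(H - 64) = (1 + H)*(-64 + H))
(38415 + C(99))/(N(89) + 16748) = (38415 + 14*99)/((-64 + 89² - 63*89) + 16748) = (38415 + 1386)/((-64 + 7921 - 5607) + 16748) = 39801/(2250 + 16748) = 39801/18998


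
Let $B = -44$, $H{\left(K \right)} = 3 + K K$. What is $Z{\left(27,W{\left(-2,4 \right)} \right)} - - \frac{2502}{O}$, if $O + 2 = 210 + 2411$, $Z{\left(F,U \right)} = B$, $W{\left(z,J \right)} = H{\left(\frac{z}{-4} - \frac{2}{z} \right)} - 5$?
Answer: $- \frac{12526}{291} \approx -43.045$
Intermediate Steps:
$H{\left(K \right)} = 3 + K^{2}$
$W{\left(z,J \right)} = -2 + \left(- \frac{2}{z} - \frac{z}{4}\right)^{2}$ ($W{\left(z,J \right)} = \left(3 + \left(\frac{z}{-4} - \frac{2}{z}\right)^{2}\right) - 5 = \left(3 + \left(z \left(- \frac{1}{4}\right) - \frac{2}{z}\right)^{2}\right) - 5 = \left(3 + \left(- \frac{z}{4} - \frac{2}{z}\right)^{2}\right) - 5 = \left(3 + \left(- \frac{2}{z} - \frac{z}{4}\right)^{2}\right) - 5 = -2 + \left(- \frac{2}{z} - \frac{z}{4}\right)^{2}$)
$Z{\left(F,U \right)} = -44$
$O = 2619$ ($O = -2 + \left(210 + 2411\right) = -2 + 2621 = 2619$)
$Z{\left(27,W{\left(-2,4 \right)} \right)} - - \frac{2502}{O} = -44 - - \frac{2502}{2619} = -44 - \left(-2502\right) \frac{1}{2619} = -44 - - \frac{278}{291} = -44 + \frac{278}{291} = - \frac{12526}{291}$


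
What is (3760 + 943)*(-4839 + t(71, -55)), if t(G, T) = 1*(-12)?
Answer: -22814253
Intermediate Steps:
t(G, T) = -12
(3760 + 943)*(-4839 + t(71, -55)) = (3760 + 943)*(-4839 - 12) = 4703*(-4851) = -22814253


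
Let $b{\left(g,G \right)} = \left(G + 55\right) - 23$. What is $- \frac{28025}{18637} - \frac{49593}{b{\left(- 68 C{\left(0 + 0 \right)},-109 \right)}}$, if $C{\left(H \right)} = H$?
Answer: $\frac{922106816}{1435049} \approx 642.56$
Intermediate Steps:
$b{\left(g,G \right)} = 32 + G$ ($b{\left(g,G \right)} = \left(55 + G\right) - 23 = 32 + G$)
$- \frac{28025}{18637} - \frac{49593}{b{\left(- 68 C{\left(0 + 0 \right)},-109 \right)}} = - \frac{28025}{18637} - \frac{49593}{32 - 109} = \left(-28025\right) \frac{1}{18637} - \frac{49593}{-77} = - \frac{28025}{18637} - - \frac{49593}{77} = - \frac{28025}{18637} + \frac{49593}{77} = \frac{922106816}{1435049}$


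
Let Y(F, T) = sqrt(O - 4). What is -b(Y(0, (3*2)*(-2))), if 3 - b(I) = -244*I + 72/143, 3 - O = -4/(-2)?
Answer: -357/143 - 244*I*sqrt(3) ≈ -2.4965 - 422.62*I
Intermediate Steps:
O = 1 (O = 3 - (-4)/(-2) = 3 - (-4)*(-1)/2 = 3 - 1*2 = 3 - 2 = 1)
Y(F, T) = I*sqrt(3) (Y(F, T) = sqrt(1 - 4) = sqrt(-3) = I*sqrt(3))
b(I) = 357/143 + 244*I (b(I) = 3 - (-244*I + 72/143) = 3 - (72/143 - 244*I) = 3 + (-72/143 + 244*I) = 357/143 + 244*I)
-b(Y(0, (3*2)*(-2))) = -(357/143 + 244*(I*sqrt(3))) = -(357/143 + 244*I*sqrt(3)) = -357/143 - 244*I*sqrt(3)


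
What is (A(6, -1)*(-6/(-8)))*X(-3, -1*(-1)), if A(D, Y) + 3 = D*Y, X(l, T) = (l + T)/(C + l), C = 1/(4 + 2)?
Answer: -81/17 ≈ -4.7647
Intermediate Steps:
C = ⅙ (C = 1/6 = ⅙ ≈ 0.16667)
X(l, T) = (T + l)/(⅙ + l) (X(l, T) = (l + T)/(⅙ + l) = (T + l)/(⅙ + l))
A(D, Y) = -3 + D*Y
(A(6, -1)*(-6/(-8)))*X(-3, -1*(-1)) = ((-3 + 6*(-1))*(-6/(-8)))*(6*(-1*(-1) - 3)/(1 + 6*(-3))) = ((-3 - 6)*(-6*(-⅛)))*(6*(1 - 3)/(1 - 18)) = (-9*¾)*(6*(-2)/(-17)) = -81*(-1)*(-2)/(2*17) = -27/4*12/17 = -81/17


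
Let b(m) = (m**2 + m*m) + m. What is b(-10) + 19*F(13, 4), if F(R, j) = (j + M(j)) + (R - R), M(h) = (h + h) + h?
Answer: 494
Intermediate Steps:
M(h) = 3*h (M(h) = 2*h + h = 3*h)
F(R, j) = 4*j (F(R, j) = (j + 3*j) + (R - R) = 4*j + 0 = 4*j)
b(m) = m + 2*m**2 (b(m) = (m**2 + m**2) + m = 2*m**2 + m = m + 2*m**2)
b(-10) + 19*F(13, 4) = -10*(1 + 2*(-10)) + 19*(4*4) = -10*(1 - 20) + 19*16 = -10*(-19) + 304 = 190 + 304 = 494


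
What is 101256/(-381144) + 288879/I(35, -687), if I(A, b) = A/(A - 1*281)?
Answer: -1128571247819/555835 ≈ -2.0304e+6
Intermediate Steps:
I(A, b) = A/(-281 + A) (I(A, b) = A/(A - 281) = A/(-281 + A))
101256/(-381144) + 288879/I(35, -687) = 101256/(-381144) + 288879/((35/(-281 + 35))) = 101256*(-1/381144) + 288879/((35/(-246))) = -4219/15881 + 288879/((35*(-1/246))) = -4219/15881 + 288879/(-35/246) = -4219/15881 + 288879*(-246/35) = -4219/15881 - 71064234/35 = -1128571247819/555835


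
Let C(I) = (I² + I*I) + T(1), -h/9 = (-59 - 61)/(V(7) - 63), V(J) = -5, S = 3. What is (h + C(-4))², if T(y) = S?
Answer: 105625/289 ≈ 365.48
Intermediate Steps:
T(y) = 3
h = -270/17 (h = -9*(-59 - 61)/(-5 - 63) = -(-1080)/(-68) = -(-1080)*(-1)/68 = -9*30/17 = -270/17 ≈ -15.882)
C(I) = 3 + 2*I² (C(I) = (I² + I*I) + 3 = (I² + I²) + 3 = 2*I² + 3 = 3 + 2*I²)
(h + C(-4))² = (-270/17 + (3 + 2*(-4)²))² = (-270/17 + (3 + 2*16))² = (-270/17 + (3 + 32))² = (-270/17 + 35)² = (325/17)² = 105625/289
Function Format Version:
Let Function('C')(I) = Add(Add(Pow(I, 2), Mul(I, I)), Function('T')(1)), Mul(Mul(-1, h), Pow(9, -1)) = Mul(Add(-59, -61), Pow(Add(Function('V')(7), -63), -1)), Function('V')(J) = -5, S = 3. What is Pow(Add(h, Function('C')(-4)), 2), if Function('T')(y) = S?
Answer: Rational(105625, 289) ≈ 365.48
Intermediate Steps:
Function('T')(y) = 3
h = Rational(-270, 17) (h = Mul(-9, Mul(Add(-59, -61), Pow(Add(-5, -63), -1))) = Mul(-9, Mul(-120, Pow(-68, -1))) = Mul(-9, Mul(-120, Rational(-1, 68))) = Mul(-9, Rational(30, 17)) = Rational(-270, 17) ≈ -15.882)
Function('C')(I) = Add(3, Mul(2, Pow(I, 2))) (Function('C')(I) = Add(Add(Pow(I, 2), Mul(I, I)), 3) = Add(Add(Pow(I, 2), Pow(I, 2)), 3) = Add(Mul(2, Pow(I, 2)), 3) = Add(3, Mul(2, Pow(I, 2))))
Pow(Add(h, Function('C')(-4)), 2) = Pow(Add(Rational(-270, 17), Add(3, Mul(2, Pow(-4, 2)))), 2) = Pow(Add(Rational(-270, 17), Add(3, Mul(2, 16))), 2) = Pow(Add(Rational(-270, 17), Add(3, 32)), 2) = Pow(Add(Rational(-270, 17), 35), 2) = Pow(Rational(325, 17), 2) = Rational(105625, 289)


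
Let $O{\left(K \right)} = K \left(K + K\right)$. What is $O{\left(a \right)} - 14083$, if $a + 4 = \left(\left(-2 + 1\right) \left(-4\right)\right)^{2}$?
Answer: $-13795$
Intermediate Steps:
$a = 12$ ($a = -4 + \left(\left(-2 + 1\right) \left(-4\right)\right)^{2} = -4 + \left(\left(-1\right) \left(-4\right)\right)^{2} = -4 + 4^{2} = -4 + 16 = 12$)
$O{\left(K \right)} = 2 K^{2}$ ($O{\left(K \right)} = K 2 K = 2 K^{2}$)
$O{\left(a \right)} - 14083 = 2 \cdot 12^{2} - 14083 = 2 \cdot 144 - 14083 = 288 - 14083 = -13795$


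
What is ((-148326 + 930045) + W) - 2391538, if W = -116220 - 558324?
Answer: -2284363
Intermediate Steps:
W = -674544
((-148326 + 930045) + W) - 2391538 = ((-148326 + 930045) - 674544) - 2391538 = (781719 - 674544) - 2391538 = 107175 - 2391538 = -2284363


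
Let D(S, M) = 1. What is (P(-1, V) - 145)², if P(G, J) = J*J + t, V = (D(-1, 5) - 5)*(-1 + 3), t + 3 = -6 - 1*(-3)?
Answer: 7569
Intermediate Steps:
t = -6 (t = -3 + (-6 - 1*(-3)) = -3 + (-6 + 3) = -3 - 3 = -6)
V = -8 (V = (1 - 5)*(-1 + 3) = -4*2 = -8)
P(G, J) = -6 + J² (P(G, J) = J*J - 6 = J² - 6 = -6 + J²)
(P(-1, V) - 145)² = ((-6 + (-8)²) - 145)² = ((-6 + 64) - 145)² = (58 - 145)² = (-87)² = 7569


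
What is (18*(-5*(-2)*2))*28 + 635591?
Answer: 645671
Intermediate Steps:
(18*(-5*(-2)*2))*28 + 635591 = (18*(10*2))*28 + 635591 = (18*20)*28 + 635591 = 360*28 + 635591 = 10080 + 635591 = 645671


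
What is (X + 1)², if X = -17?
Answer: 256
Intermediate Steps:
(X + 1)² = (-17 + 1)² = (-16)² = 256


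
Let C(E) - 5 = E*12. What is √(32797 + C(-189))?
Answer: √30534 ≈ 174.74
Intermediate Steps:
C(E) = 5 + 12*E (C(E) = 5 + E*12 = 5 + 12*E)
√(32797 + C(-189)) = √(32797 + (5 + 12*(-189))) = √(32797 + (5 - 2268)) = √(32797 - 2263) = √30534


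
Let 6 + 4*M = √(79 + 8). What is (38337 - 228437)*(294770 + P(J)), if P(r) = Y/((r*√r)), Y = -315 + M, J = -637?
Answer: -56035777000 + 47525*I*√13*(1266 - √87)/57967 ≈ -5.6036e+10 + 3714.8*I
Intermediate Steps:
M = -3/2 + √87/4 (M = -3/2 + √(79 + 8)/4 = -3/2 + √87/4 ≈ 0.83184)
Y = -633/2 + √87/4 (Y = -315 + (-3/2 + √87/4) = -633/2 + √87/4 ≈ -314.17)
P(r) = (-633/2 + √87/4)/r^(3/2) (P(r) = (-633/2 + √87/4)/((r*√r)) = (-633/2 + √87/4)/(r^(3/2)) = (-633/2 + √87/4)/r^(3/2))
(38337 - 228437)*(294770 + P(J)) = (38337 - 228437)*(294770 + (-1266 + √87)/(4*(-637)^(3/2))) = -190100*(294770 + (I*√13/57967)*(-1266 + √87)/4) = -190100*(294770 + I*√13*(-1266 + √87)/231868) = -56035777000 - 47525*I*√13*(-1266 + √87)/57967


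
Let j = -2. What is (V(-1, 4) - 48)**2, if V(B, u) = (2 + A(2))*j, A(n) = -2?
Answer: 2304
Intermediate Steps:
V(B, u) = 0 (V(B, u) = (2 - 2)*(-2) = 0*(-2) = 0)
(V(-1, 4) - 48)**2 = (0 - 48)**2 = (-48)**2 = 2304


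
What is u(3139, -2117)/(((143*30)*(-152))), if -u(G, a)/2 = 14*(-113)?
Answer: -791/163020 ≈ -0.0048522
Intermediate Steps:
u(G, a) = 3164 (u(G, a) = -28*(-113) = -2*(-1582) = 3164)
u(3139, -2117)/(((143*30)*(-152))) = 3164/(((143*30)*(-152))) = 3164/((4290*(-152))) = 3164/(-652080) = 3164*(-1/652080) = -791/163020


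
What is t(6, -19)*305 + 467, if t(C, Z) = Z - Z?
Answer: 467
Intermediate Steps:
t(C, Z) = 0
t(6, -19)*305 + 467 = 0*305 + 467 = 0 + 467 = 467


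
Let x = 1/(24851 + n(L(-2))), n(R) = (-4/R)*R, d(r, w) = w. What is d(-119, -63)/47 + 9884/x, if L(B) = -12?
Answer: 11542624093/47 ≈ 2.4559e+8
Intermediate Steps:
n(R) = -4
x = 1/24847 (x = 1/(24851 - 4) = 1/24847 ≈ 4.0246e-5)
d(-119, -63)/47 + 9884/x = -63/47 + 9884/(1/24847) = -63*1/47 + 9884*24847 = -63/47 + 245587748 = 11542624093/47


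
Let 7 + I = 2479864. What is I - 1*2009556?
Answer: 470301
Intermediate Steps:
I = 2479857 (I = -7 + 2479864 = 2479857)
I - 1*2009556 = 2479857 - 1*2009556 = 2479857 - 2009556 = 470301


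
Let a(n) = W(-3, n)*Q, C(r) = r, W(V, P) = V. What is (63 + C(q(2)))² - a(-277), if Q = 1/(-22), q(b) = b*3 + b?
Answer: 110899/22 ≈ 5040.9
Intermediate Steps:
q(b) = 4*b (q(b) = 3*b + b = 4*b)
Q = -1/22 ≈ -0.045455
a(n) = 3/22 (a(n) = -3*(-1/22) = 3/22)
(63 + C(q(2)))² - a(-277) = (63 + 4*2)² - 1*3/22 = (63 + 8)² - 3/22 = 71² - 3/22 = 5041 - 3/22 = 110899/22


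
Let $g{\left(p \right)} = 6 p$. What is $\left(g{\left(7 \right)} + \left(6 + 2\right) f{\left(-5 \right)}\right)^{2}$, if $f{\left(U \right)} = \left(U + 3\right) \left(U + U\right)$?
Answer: $40804$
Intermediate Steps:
$f{\left(U \right)} = 2 U \left(3 + U\right)$ ($f{\left(U \right)} = \left(3 + U\right) 2 U = 2 U \left(3 + U\right)$)
$\left(g{\left(7 \right)} + \left(6 + 2\right) f{\left(-5 \right)}\right)^{2} = \left(6 \cdot 7 + \left(6 + 2\right) 2 \left(-5\right) \left(3 - 5\right)\right)^{2} = \left(42 + 8 \cdot 2 \left(-5\right) \left(-2\right)\right)^{2} = \left(42 + 8 \cdot 20\right)^{2} = \left(42 + 160\right)^{2} = 202^{2} = 40804$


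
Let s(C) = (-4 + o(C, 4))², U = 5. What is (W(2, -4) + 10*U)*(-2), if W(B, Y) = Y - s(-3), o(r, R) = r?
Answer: 6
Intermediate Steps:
s(C) = (-4 + C)²
W(B, Y) = -49 + Y (W(B, Y) = Y - (-4 - 3)² = Y - 1*(-7)² = Y - 1*49 = Y - 49 = -49 + Y)
(W(2, -4) + 10*U)*(-2) = ((-49 - 4) + 10*5)*(-2) = (-53 + 50)*(-2) = -3*(-2) = 6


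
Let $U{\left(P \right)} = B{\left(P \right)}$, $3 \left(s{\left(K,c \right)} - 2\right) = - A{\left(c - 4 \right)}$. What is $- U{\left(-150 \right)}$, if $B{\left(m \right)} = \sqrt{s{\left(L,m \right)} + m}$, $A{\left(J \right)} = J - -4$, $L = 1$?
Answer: $- 7 i \sqrt{2} \approx - 9.8995 i$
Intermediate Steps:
$A{\left(J \right)} = 4 + J$ ($A{\left(J \right)} = J + 4 = 4 + J$)
$s{\left(K,c \right)} = 2 - \frac{c}{3}$ ($s{\left(K,c \right)} = 2 + \frac{\left(-1\right) \left(4 + \left(c - 4\right)\right)}{3} = 2 + \frac{\left(-1\right) \left(4 + \left(-4 + c\right)\right)}{3} = 2 + \frac{\left(-1\right) c}{3} = 2 - \frac{c}{3}$)
$B{\left(m \right)} = \sqrt{2 + \frac{2 m}{3}}$ ($B{\left(m \right)} = \sqrt{\left(2 - \frac{m}{3}\right) + m} = \sqrt{2 + \frac{2 m}{3}}$)
$U{\left(P \right)} = \frac{\sqrt{18 + 6 P}}{3}$
$- U{\left(-150 \right)} = - \frac{\sqrt{18 + 6 \left(-150\right)}}{3} = - \frac{\sqrt{18 - 900}}{3} = - \frac{\sqrt{-882}}{3} = - \frac{21 i \sqrt{2}}{3} = - 7 i \sqrt{2}$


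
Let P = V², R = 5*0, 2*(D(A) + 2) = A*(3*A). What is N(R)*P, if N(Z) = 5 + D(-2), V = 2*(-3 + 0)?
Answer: 324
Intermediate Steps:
D(A) = -2 + 3*A²/2 (D(A) = -2 + (A*(3*A))/2 = -2 + (3*A²)/2 = -2 + 3*A²/2)
V = -6 (V = 2*(-3) = -6)
R = 0
P = 36 (P = (-6)² = 36)
N(Z) = 9 (N(Z) = 5 + (-2 + (3/2)*(-2)²) = 5 + (-2 + (3/2)*4) = 5 + (-2 + 6) = 5 + 4 = 9)
N(R)*P = 9*36 = 324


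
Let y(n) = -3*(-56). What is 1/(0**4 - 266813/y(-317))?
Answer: -168/266813 ≈ -0.00062965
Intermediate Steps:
y(n) = 168
1/(0**4 - 266813/y(-317)) = 1/(0**4 - 266813/168) = 1/(0 - 266813*1/168) = 1/(0 - 266813/168) = 1/(-266813/168) = -168/266813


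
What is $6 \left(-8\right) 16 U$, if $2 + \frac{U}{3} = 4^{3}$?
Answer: $-142848$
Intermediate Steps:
$U = 186$ ($U = -6 + 3 \cdot 4^{3} = -6 + 3 \cdot 64 = -6 + 192 = 186$)
$6 \left(-8\right) 16 U = 6 \left(-8\right) 16 \cdot 186 = \left(-48\right) 16 \cdot 186 = \left(-768\right) 186 = -142848$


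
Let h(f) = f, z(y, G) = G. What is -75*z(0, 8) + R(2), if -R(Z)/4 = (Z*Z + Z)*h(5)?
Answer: -720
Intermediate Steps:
R(Z) = -20*Z - 20*Z**2 (R(Z) = -4*(Z*Z + Z)*5 = -4*(Z**2 + Z)*5 = -4*(Z + Z**2)*5 = -4*(5*Z + 5*Z**2) = -20*Z - 20*Z**2)
-75*z(0, 8) + R(2) = -75*8 - 20*2*(1 + 2) = -600 - 20*2*3 = -600 - 120 = -720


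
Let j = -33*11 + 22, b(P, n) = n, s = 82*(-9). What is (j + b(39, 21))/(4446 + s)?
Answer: -80/927 ≈ -0.086300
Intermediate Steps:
s = -738
j = -341 (j = -363 + 22 = -341)
(j + b(39, 21))/(4446 + s) = (-341 + 21)/(4446 - 738) = -320/3708 = -320*1/3708 = -80/927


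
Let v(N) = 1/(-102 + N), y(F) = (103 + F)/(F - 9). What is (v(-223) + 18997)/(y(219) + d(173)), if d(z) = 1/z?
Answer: 1602159228/129805 ≈ 12343.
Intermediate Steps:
y(F) = (103 + F)/(-9 + F)
(v(-223) + 18997)/(y(219) + d(173)) = (1/(-102 - 223) + 18997)/((103 + 219)/(-9 + 219) + 1/173) = (1/(-325) + 18997)/(322/210 + 1/173) = (-1/325 + 18997)/((1/210)*322 + 1/173) = 6174024/(325*(23/15 + 1/173)) = 6174024/(325*(3994/2595)) = (6174024/325)*(2595/3994) = 1602159228/129805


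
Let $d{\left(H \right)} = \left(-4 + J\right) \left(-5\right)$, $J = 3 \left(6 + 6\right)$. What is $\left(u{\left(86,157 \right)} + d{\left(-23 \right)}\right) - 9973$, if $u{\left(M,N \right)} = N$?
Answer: $-9976$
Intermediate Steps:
$J = 36$ ($J = 3 \cdot 12 = 36$)
$d{\left(H \right)} = -160$ ($d{\left(H \right)} = \left(-4 + 36\right) \left(-5\right) = 32 \left(-5\right) = -160$)
$\left(u{\left(86,157 \right)} + d{\left(-23 \right)}\right) - 9973 = \left(157 - 160\right) - 9973 = -3 + \left(-10755 + 782\right) = -3 - 9973 = -9976$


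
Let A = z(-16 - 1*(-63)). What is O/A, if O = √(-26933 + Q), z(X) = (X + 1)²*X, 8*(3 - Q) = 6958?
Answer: 11*I*√919/216576 ≈ 0.0015397*I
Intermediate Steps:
Q = -3467/4 (Q = 3 - ⅛*6958 = 3 - 3479/4 = -3467/4 ≈ -866.75)
z(X) = X*(1 + X)² (z(X) = (1 + X)²*X = X*(1 + X)²)
A = 108288 (A = (-16 - 1*(-63))*(1 + (-16 - 1*(-63)))² = (-16 + 63)*(1 + (-16 + 63))² = 47*(1 + 47)² = 47*48² = 47*2304 = 108288)
O = 11*I*√919/2 (O = √(-26933 - 3467/4) = √(-111199/4) = 11*I*√919/2 ≈ 166.73*I)
O/A = (11*I*√919/2)/108288 = (11*I*√919/2)*(1/108288) = 11*I*√919/216576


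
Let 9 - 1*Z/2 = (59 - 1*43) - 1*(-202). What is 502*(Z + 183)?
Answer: -117970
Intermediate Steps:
Z = -418 (Z = 18 - 2*((59 - 1*43) - 1*(-202)) = 18 - 2*((59 - 43) + 202) = 18 - 2*(16 + 202) = 18 - 2*218 = 18 - 436 = -418)
502*(Z + 183) = 502*(-418 + 183) = 502*(-235) = -117970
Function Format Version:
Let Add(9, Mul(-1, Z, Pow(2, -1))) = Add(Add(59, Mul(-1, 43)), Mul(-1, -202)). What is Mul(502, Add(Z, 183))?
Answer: -117970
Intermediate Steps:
Z = -418 (Z = Add(18, Mul(-2, Add(Add(59, Mul(-1, 43)), Mul(-1, -202)))) = Add(18, Mul(-2, Add(Add(59, -43), 202))) = Add(18, Mul(-2, Add(16, 202))) = Add(18, Mul(-2, 218)) = Add(18, -436) = -418)
Mul(502, Add(Z, 183)) = Mul(502, Add(-418, 183)) = Mul(502, -235) = -117970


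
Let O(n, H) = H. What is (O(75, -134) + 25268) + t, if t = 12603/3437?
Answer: 86398161/3437 ≈ 25138.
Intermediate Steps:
t = 12603/3437 (t = 12603*(1/3437) = 12603/3437 ≈ 3.6669)
(O(75, -134) + 25268) + t = (-134 + 25268) + 12603/3437 = 25134 + 12603/3437 = 86398161/3437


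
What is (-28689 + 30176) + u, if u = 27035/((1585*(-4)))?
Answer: 1880109/1268 ≈ 1482.7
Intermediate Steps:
u = -5407/1268 (u = 27035/(-6340) = 27035*(-1/6340) = -5407/1268 ≈ -4.2642)
(-28689 + 30176) + u = (-28689 + 30176) - 5407/1268 = 1487 - 5407/1268 = 1880109/1268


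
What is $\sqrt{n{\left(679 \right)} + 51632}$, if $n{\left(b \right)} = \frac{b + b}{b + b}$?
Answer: $3 \sqrt{5737} \approx 227.23$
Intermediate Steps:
$n{\left(b \right)} = 1$ ($n{\left(b \right)} = \frac{2 b}{2 b} = 2 b \frac{1}{2 b} = 1$)
$\sqrt{n{\left(679 \right)} + 51632} = \sqrt{1 + 51632} = \sqrt{51633} = 3 \sqrt{5737}$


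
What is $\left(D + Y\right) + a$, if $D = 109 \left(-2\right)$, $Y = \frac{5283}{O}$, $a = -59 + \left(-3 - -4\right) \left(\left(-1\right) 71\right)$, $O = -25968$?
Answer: $- \frac{3014049}{8656} \approx -348.2$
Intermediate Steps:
$a = -130$ ($a = -59 + \left(-3 + 4\right) \left(-71\right) = -59 + 1 \left(-71\right) = -59 - 71 = -130$)
$Y = - \frac{1761}{8656}$ ($Y = \frac{5283}{-25968} = 5283 \left(- \frac{1}{25968}\right) = - \frac{1761}{8656} \approx -0.20344$)
$D = -218$
$\left(D + Y\right) + a = \left(-218 - \frac{1761}{8656}\right) - 130 = - \frac{1888769}{8656} - 130 = - \frac{3014049}{8656}$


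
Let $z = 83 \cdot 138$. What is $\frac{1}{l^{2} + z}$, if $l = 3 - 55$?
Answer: $\frac{1}{14158} \approx 7.0631 \cdot 10^{-5}$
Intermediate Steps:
$l = -52$ ($l = 3 - 55 = -52$)
$z = 11454$
$\frac{1}{l^{2} + z} = \frac{1}{\left(-52\right)^{2} + 11454} = \frac{1}{2704 + 11454} = \frac{1}{14158}$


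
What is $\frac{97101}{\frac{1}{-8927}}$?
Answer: $-866820627$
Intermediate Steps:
$\frac{97101}{\frac{1}{-8927}} = \frac{97101}{- \frac{1}{8927}} = 97101 \left(-8927\right) = -866820627$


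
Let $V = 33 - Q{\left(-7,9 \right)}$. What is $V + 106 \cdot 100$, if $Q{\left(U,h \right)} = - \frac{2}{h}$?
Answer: $\frac{95699}{9} \approx 10633.0$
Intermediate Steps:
$V = \frac{299}{9}$ ($V = 33 - - \frac{2}{9} = 33 + \frac{2}{9} = \frac{299}{9} \approx 33.222$)
$V + 106 \cdot 100 = \frac{299}{9} + 106 \cdot 100 = \frac{299}{9} + 10600 = \frac{95699}{9}$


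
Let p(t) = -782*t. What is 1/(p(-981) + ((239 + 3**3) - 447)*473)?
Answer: 1/681529 ≈ 1.4673e-6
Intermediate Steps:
1/(p(-981) + ((239 + 3**3) - 447)*473) = 1/(-782*(-981) + ((239 + 3**3) - 447)*473) = 1/(767142 + ((239 + 27) - 447)*473) = 1/(767142 + (266 - 447)*473) = 1/(767142 - 181*473) = 1/(767142 - 85613) = 1/681529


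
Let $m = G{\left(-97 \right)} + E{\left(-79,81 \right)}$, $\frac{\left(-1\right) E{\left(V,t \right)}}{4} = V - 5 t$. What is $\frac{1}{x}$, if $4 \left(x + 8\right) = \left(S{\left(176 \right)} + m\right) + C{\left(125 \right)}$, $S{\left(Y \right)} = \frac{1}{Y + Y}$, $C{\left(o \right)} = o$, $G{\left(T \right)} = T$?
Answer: $\frac{1408}{680065} \approx 0.0020704$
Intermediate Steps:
$E{\left(V,t \right)} = - 4 V + 20 t$ ($E{\left(V,t \right)} = - 4 \left(V - 5 t\right) = - 4 V + 20 t$)
$m = 1839$ ($m = -97 + \left(\left(-4\right) \left(-79\right) + 20 \cdot 81\right) = -97 + \left(316 + 1620\right) = -97 + 1936 = 1839$)
$S{\left(Y \right)} = \frac{1}{2 Y}$
$x = \frac{680065}{1408}$ ($x = -8 + \frac{\left(\frac{1}{2 \cdot 176} + 1839\right) + 125}{4} = -8 + \frac{\left(\frac{1}{2} \cdot \frac{1}{176} + 1839\right) + 125}{4} = -8 + \frac{\left(\frac{1}{352} + 1839\right) + 125}{4} = -8 + \frac{\frac{647329}{352} + 125}{4} = -8 + \frac{1}{4} \cdot \frac{691329}{352} = -8 + \frac{691329}{1408} = \frac{680065}{1408} \approx 483.0$)
$\frac{1}{x} = \frac{1}{\frac{680065}{1408}} = \frac{1408}{680065}$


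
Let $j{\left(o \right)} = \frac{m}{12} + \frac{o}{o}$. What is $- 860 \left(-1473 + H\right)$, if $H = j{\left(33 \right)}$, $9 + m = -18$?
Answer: $1267855$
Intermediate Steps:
$m = -27$ ($m = -9 - 18 = -27$)
$j{\left(o \right)} = - \frac{5}{4}$ ($j{\left(o \right)} = - \frac{27}{12} + \frac{o}{o} = \left(-27\right) \frac{1}{12} + 1 = - \frac{9}{4} + 1 = - \frac{5}{4}$)
$H = - \frac{5}{4} \approx -1.25$
$- 860 \left(-1473 + H\right) = - 860 \left(-1473 - \frac{5}{4}\right) = \left(-860\right) \left(- \frac{5897}{4}\right) = 1267855$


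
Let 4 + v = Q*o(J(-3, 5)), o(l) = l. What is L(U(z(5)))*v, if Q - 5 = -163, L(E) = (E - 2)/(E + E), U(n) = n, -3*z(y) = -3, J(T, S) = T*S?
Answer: -1183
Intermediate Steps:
J(T, S) = S*T
z(y) = 1 (z(y) = -1/3*(-3) = 1)
L(E) = (-2 + E)/(2*E) (L(E) = (-2 + E)/((2*E)) = (-2 + E)*(1/(2*E)) = (-2 + E)/(2*E))
Q = -158 (Q = 5 - 163 = -158)
v = 2366 (v = -4 - 790*(-3) = -4 - 158*(-15) = -4 + 2370 = 2366)
L(U(z(5)))*v = ((1/2)*(-2 + 1)/1)*2366 = ((1/2)*1*(-1))*2366 = -1/2*2366 = -1183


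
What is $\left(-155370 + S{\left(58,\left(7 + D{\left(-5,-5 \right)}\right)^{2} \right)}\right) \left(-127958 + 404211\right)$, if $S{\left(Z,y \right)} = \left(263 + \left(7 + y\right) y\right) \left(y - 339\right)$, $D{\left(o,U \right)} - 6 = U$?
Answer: $-408107175635$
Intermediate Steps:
$D{\left(o,U \right)} = 6 + U$
$S{\left(Z,y \right)} = \left(-339 + y\right) \left(263 + y \left(7 + y\right)\right)$ ($S{\left(Z,y \right)} = \left(263 + y \left(7 + y\right)\right) \left(-339 + y\right) = \left(-339 + y\right) \left(263 + y \left(7 + y\right)\right)$)
$\left(-155370 + S{\left(58,\left(7 + D{\left(-5,-5 \right)}\right)^{2} \right)}\right) \left(-127958 + 404211\right) = \left(-155370 - \left(89157 - \left(7 + \left(6 - 5\right)\right)^{6} + 332 \left(7 + \left(6 - 5\right)\right)^{4} + 2110 \left(7 + \left(6 - 5\right)\right)^{2}\right)\right) \left(-127958 + 404211\right) = \left(-155370 - \left(89157 - \left(7 + 1\right)^{6} + 332 \left(7 + 1\right)^{4} + 2110 \left(7 + 1\right)^{2}\right)\right) 276253 = \left(-155370 - \left(89157 - 262144 + 135040 + 1359872\right)\right) 276253 = \left(-155370 - \left(224197 - 262144 + 1359872\right)\right) 276253 = \left(-155370 - 1321925\right) 276253 = \left(-1477295\right) 276253 = -408107175635$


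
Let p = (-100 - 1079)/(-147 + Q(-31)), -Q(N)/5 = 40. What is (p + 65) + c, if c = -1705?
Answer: -567901/347 ≈ -1636.6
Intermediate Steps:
Q(N) = -200 (Q(N) = -5*40 = -200)
p = 1179/347 (p = (-100 - 1079)/(-147 - 200) = -1179/(-347) = -1179*(-1/347) = 1179/347 ≈ 3.3977)
(p + 65) + c = (1179/347 + 65) - 1705 = 23734/347 - 1705 = -567901/347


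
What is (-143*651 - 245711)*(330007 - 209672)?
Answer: -40769979340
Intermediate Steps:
(-143*651 - 245711)*(330007 - 209672) = (-93093 - 245711)*120335 = -338804*120335 = -40769979340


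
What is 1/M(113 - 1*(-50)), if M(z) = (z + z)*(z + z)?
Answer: 1/106276 ≈ 9.4095e-6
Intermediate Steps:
M(z) = 4*z**2 (M(z) = (2*z)*(2*z) = 4*z**2)
1/M(113 - 1*(-50)) = 1/(4*(113 - 1*(-50))**2) = 1/(4*(113 + 50)**2) = 1/(4*163**2) = 1/(4*26569) = 1/106276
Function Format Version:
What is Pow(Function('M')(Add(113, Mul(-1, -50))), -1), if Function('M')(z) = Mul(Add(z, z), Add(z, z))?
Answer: Rational(1, 106276) ≈ 9.4095e-6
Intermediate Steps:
Function('M')(z) = Mul(4, Pow(z, 2)) (Function('M')(z) = Mul(Mul(2, z), Mul(2, z)) = Mul(4, Pow(z, 2)))
Pow(Function('M')(Add(113, Mul(-1, -50))), -1) = Pow(Mul(4, Pow(Add(113, Mul(-1, -50)), 2)), -1) = Pow(Mul(4, Pow(Add(113, 50), 2)), -1) = Pow(Mul(4, Pow(163, 2)), -1) = Pow(Mul(4, 26569), -1) = Pow(106276, -1) = Rational(1, 106276)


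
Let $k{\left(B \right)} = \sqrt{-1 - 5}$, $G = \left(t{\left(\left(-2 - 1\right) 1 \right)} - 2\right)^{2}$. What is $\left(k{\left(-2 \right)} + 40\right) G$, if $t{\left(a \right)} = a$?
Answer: $1000 + 25 i \sqrt{6} \approx 1000.0 + 61.237 i$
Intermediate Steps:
$G = 25$ ($G = \left(\left(-2 - 1\right) 1 - 2\right)^{2} = \left(\left(-3\right) 1 - 2\right)^{2} = \left(-3 - 2\right)^{2} = \left(-5\right)^{2} = 25$)
$k{\left(B \right)} = i \sqrt{6}$ ($k{\left(B \right)} = \sqrt{-6} = i \sqrt{6}$)
$\left(k{\left(-2 \right)} + 40\right) G = \left(i \sqrt{6} + 40\right) 25 = \left(40 + i \sqrt{6}\right) 25 = 1000 + 25 i \sqrt{6}$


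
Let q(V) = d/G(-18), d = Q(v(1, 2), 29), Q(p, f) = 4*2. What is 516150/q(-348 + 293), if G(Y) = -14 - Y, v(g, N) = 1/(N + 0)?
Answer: 258075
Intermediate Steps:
v(g, N) = 1/N
Q(p, f) = 8
d = 8
q(V) = 2 (q(V) = 8/(-14 - 1*(-18)) = 8/(-14 + 18) = 8/4 = 8*(¼) = 2)
516150/q(-348 + 293) = 516150/2 = 516150*(½) = 258075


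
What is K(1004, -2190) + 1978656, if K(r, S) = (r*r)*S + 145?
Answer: -2205576239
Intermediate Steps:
K(r, S) = 145 + S*r**2 (K(r, S) = r**2*S + 145 = S*r**2 + 145 = 145 + S*r**2)
K(1004, -2190) + 1978656 = (145 - 2190*1004**2) + 1978656 = (145 - 2190*1008016) + 1978656 = (145 - 2207555040) + 1978656 = -2207554895 + 1978656 = -2205576239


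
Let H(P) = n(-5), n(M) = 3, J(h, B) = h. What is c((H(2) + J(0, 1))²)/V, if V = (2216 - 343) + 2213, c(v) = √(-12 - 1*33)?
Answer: I*√5/1362 ≈ 0.0016418*I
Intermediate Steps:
H(P) = 3
c(v) = 3*I*√5 (c(v) = √(-12 - 33) = √(-45) = 3*I*√5)
V = 4086 (V = 1873 + 2213 = 4086)
c((H(2) + J(0, 1))²)/V = (3*I*√5)/4086 = (3*I*√5)*(1/4086) = I*√5/1362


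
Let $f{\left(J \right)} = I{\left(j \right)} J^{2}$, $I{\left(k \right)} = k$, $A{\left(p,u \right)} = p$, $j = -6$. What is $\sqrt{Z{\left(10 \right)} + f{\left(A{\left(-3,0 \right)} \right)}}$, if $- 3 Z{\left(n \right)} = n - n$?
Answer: $3 i \sqrt{6} \approx 7.3485 i$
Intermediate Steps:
$Z{\left(n \right)} = 0$ ($Z{\left(n \right)} = - \frac{n - n}{3} = \left(- \frac{1}{3}\right) 0 = 0$)
$f{\left(J \right)} = - 6 J^{2}$
$\sqrt{Z{\left(10 \right)} + f{\left(A{\left(-3,0 \right)} \right)}} = \sqrt{0 - 6 \left(-3\right)^{2}} = \sqrt{0 - 54} = \sqrt{-54} = 3 i \sqrt{6}$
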